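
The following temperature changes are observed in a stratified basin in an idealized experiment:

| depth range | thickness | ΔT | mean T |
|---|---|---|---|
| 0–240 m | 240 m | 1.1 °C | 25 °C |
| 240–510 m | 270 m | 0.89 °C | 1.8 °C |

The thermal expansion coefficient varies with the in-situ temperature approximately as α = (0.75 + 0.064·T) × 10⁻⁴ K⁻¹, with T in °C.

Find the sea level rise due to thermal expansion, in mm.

Layer 1: α = (0.75 + 0.064×25)×10⁻⁴ = 2.35×10⁻⁴ K⁻¹
Layer 2: α = (0.75 + 0.064×1.8)×10⁻⁴ = 0.8652×10⁻⁴ K⁻¹
Layer 1: 2.35×10⁻⁴ × 240 × 1.1 = 0.06204 m
270 × 0.8652×10⁻⁴ × 0.89 = 0.020790756 m
Δh = 0.06204 + 0.020790756 = 0.082830756 m

Δh ≈ 82.8 mm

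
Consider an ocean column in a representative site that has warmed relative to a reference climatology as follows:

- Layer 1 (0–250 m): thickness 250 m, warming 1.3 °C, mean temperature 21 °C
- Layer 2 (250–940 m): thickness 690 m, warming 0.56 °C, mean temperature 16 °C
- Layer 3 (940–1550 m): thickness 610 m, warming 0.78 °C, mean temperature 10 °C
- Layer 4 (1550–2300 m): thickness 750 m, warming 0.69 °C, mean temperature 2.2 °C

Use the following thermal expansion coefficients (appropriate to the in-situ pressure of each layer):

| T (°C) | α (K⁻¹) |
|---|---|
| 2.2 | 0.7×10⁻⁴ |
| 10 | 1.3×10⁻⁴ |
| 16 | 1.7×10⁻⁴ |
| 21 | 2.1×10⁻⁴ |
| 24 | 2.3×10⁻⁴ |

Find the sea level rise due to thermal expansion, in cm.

Layer 1 at 21 °C → α = 2.1×10⁻⁴ K⁻¹
Layer 2 at 16 °C → α = 1.7×10⁻⁴ K⁻¹
Layer 3 at 10 °C → α = 1.3×10⁻⁴ K⁻¹
Layer 4 at 2.2 °C → α = 0.7×10⁻⁴ K⁻¹
Layer 1: 2.1×10⁻⁴ × 1.3 × 250 = 0.06825 m
250–940 m: 690 × 1.7×10⁻⁴ × 0.56 = 0.065688 m
Layer 3: 0.78 × 610 × 1.3×10⁻⁴ = 0.061854 m
1550–2300 m: 0.7×10⁻⁴ × 750 × 0.69 = 0.036225 m
Δh = 0.06825 + 0.065688 + 0.061854 + 0.036225 = 0.232017 m

Δh = 23.2 cm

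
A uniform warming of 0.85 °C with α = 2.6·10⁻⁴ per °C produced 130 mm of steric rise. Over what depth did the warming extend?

588 m

H = Δh/(αΔT) = 0.13 / (2.6×10⁻⁴ × 0.85) ≈ 588.2 m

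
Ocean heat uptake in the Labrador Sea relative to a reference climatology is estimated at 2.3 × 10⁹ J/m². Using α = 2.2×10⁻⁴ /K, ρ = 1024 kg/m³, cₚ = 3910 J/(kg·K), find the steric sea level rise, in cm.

Δh = αQ/(ρcₚ) = 2.2×10⁻⁴ × 2.3×10⁹ / (1024 × 3910) ≈ 0.12638 m

12.6 cm of thermosteric rise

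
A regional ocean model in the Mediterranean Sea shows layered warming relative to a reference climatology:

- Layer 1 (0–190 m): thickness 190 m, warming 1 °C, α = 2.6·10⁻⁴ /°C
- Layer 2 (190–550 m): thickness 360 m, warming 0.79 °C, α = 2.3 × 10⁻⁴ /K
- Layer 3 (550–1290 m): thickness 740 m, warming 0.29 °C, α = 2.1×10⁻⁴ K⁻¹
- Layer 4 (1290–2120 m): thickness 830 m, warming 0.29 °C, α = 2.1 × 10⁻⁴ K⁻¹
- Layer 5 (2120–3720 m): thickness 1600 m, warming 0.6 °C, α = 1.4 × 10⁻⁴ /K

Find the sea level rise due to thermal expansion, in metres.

Layer 1: 190 × 2.6×10⁻⁴ × 1 = 0.04940 m
Layer 2: 360 × 2.3×10⁻⁴ × 0.79 = 0.065412 m
2.1×10⁻⁴ × 740 × 0.29 = 0.045066 m
2.1×10⁻⁴ × 0.29 × 830 = 0.050547 m
Layer 5: 1.4×10⁻⁴ × 0.6 × 1600 = 0.13440 m
Δh = 0.04940 + 0.065412 + 0.045066 + 0.050547 + 0.13440 = 0.344825 m

0.345 m of thermosteric rise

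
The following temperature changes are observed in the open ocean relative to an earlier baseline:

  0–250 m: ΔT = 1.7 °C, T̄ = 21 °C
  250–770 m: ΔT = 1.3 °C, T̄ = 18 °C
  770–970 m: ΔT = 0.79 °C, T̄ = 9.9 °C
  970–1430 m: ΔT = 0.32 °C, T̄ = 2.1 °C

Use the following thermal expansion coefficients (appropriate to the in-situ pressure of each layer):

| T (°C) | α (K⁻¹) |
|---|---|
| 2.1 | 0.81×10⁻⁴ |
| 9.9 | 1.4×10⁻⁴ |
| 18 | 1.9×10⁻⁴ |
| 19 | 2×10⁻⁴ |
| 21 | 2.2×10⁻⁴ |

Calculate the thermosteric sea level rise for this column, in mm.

Layer 1 at 21 °C → α = 2.2×10⁻⁴ K⁻¹
Layer 2 at 18 °C → α = 1.9×10⁻⁴ K⁻¹
Layer 3 at 9.9 °C → α = 1.4×10⁻⁴ K⁻¹
Layer 4 at 2.1 °C → α = 0.81×10⁻⁴ K⁻¹
0–250 m: 250 × 2.2×10⁻⁴ × 1.7 = 0.09350 m
Layer 2: 520 × 1.9×10⁻⁴ × 1.3 = 0.12844 m
770–970 m: 1.4×10⁻⁴ × 0.79 × 200 = 0.02212 m
970–1430 m: 0.81×10⁻⁴ × 460 × 0.32 = 0.0119232 m
Δh = 0.09350 + 0.12844 + 0.02212 + 0.0119232 = 0.2559832 m

Δh ≈ 256 mm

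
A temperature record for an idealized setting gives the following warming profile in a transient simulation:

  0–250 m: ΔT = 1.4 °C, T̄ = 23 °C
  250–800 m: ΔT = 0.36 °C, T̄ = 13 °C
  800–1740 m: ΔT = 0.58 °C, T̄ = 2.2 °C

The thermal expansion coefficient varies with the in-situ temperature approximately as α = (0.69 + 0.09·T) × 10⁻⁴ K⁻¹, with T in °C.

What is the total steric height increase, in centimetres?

18.2 cm of thermosteric rise

Layer 1: α = (0.69 + 0.09×23)×10⁻⁴ = 2.76×10⁻⁴ K⁻¹
Layer 2: α = (0.69 + 0.09×13)×10⁻⁴ = 1.86×10⁻⁴ K⁻¹
Layer 3: α = (0.69 + 0.09×2.2)×10⁻⁴ = 0.888×10⁻⁴ K⁻¹
Layer 1: 250 × 2.76×10⁻⁴ × 1.4 = 0.09660 m
Layer 2: 550 × 1.86×10⁻⁴ × 0.36 = 0.036828 m
0.58 × 0.888×10⁻⁴ × 940 = 0.04841376 m
Δh = 0.09660 + 0.036828 + 0.04841376 = 0.18184176 m ≈ 18.2 cm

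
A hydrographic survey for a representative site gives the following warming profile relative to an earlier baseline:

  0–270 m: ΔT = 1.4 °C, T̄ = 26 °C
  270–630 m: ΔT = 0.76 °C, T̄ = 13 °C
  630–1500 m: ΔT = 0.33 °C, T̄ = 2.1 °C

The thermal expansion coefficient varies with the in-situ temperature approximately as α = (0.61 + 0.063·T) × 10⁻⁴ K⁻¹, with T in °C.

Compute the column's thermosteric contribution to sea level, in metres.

0.145 m

Layer 1: α = (0.61 + 0.063×26)×10⁻⁴ = 2.248×10⁻⁴ K⁻¹
Layer 2: α = (0.61 + 0.063×13)×10⁻⁴ = 1.429×10⁻⁴ K⁻¹
Layer 3: α = (0.61 + 0.063×2.1)×10⁻⁴ = 0.7423×10⁻⁴ K⁻¹
0–270 m: 1.4 × 2.248×10⁻⁴ × 270 = 0.0849744 m
0.76 × 360 × 1.429×10⁻⁴ = 0.03909744 m
0.33 × 0.7423×10⁻⁴ × 870 = 0.021311433 m
Δh = 0.0849744 + 0.03909744 + 0.021311433 = 0.145383273 m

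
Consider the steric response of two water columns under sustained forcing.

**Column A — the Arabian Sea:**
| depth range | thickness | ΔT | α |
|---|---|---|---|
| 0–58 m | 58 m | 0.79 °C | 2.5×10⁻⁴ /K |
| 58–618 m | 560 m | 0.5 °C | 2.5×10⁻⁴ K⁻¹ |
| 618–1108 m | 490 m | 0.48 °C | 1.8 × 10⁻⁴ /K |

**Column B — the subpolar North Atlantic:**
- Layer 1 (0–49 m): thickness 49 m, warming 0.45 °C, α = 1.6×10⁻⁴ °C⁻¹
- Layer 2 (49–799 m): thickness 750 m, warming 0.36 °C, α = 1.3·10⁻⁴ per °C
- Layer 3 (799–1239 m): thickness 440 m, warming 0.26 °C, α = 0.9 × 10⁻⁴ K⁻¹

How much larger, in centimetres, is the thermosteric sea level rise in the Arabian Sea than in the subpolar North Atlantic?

7.5 cm larger

A 0–58 m: 2.5×10⁻⁴ × 58 × 0.79 = 0.011455 m
A 58–618 m: 560 × 2.5×10⁻⁴ × 0.5 = 0.07000 m
A 1.8×10⁻⁴ × 490 × 0.48 = 0.042336 m
A total: 0.123791 m
B 49 × 0.45 × 1.6×10⁻⁴ = 0.003528 m
B 750 × 1.3×10⁻⁴ × 0.36 = 0.03510 m
B 0.26 × 440 × 0.9×10⁻⁴ = 0.010296 m
B total: 0.048924 m
Difference: 0.123791 − 0.048924 = 0.074867 m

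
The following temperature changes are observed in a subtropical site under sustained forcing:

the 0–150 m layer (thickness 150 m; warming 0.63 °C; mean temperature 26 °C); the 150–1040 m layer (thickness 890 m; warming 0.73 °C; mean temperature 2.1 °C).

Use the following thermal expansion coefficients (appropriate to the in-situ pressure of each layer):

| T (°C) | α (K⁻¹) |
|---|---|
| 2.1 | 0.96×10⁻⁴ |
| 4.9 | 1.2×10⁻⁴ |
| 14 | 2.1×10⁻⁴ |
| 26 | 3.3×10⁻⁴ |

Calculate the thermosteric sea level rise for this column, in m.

Layer 1 at 26 °C → α = 3.3×10⁻⁴ K⁻¹
Layer 2 at 2.1 °C → α = 0.96×10⁻⁴ K⁻¹
0–150 m: 0.63 × 150 × 3.3×10⁻⁴ = 0.031185 m
150–1040 m: 0.73 × 0.96×10⁻⁴ × 890 = 0.0623712 m
Δh = 0.031185 + 0.0623712 = 0.0935562 m ≈ 0.0936 m

about 0.0936 m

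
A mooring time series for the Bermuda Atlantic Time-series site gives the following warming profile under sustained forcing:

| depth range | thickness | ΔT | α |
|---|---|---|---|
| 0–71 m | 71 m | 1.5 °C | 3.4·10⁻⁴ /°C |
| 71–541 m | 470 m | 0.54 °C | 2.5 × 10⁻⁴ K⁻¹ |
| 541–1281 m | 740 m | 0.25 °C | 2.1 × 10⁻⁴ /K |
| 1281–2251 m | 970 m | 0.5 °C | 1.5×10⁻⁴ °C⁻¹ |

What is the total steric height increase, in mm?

211 mm of thermosteric rise

3.4×10⁻⁴ × 1.5 × 71 = 0.03621 m
Layer 2: 470 × 0.54 × 2.5×10⁻⁴ = 0.06345 m
Layer 3: 0.25 × 2.1×10⁻⁴ × 740 = 0.03885 m
1281–2251 m: 0.5 × 970 × 1.5×10⁻⁴ = 0.07275 m
Δh = 0.03621 + 0.06345 + 0.03885 + 0.07275 = 0.21126 m ≈ 211 mm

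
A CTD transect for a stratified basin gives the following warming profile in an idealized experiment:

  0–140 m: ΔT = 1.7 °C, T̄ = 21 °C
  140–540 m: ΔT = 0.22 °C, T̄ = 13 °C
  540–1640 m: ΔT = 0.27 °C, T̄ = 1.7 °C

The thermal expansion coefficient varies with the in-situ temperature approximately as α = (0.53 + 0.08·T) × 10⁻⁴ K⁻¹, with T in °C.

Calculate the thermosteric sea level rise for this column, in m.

Δh = 0.0862 m

Layer 1: α = (0.53 + 0.08×21)×10⁻⁴ = 2.21×10⁻⁴ K⁻¹
Layer 2: α = (0.53 + 0.08×13)×10⁻⁴ = 1.57×10⁻⁴ K⁻¹
Layer 3: α = (0.53 + 0.08×1.7)×10⁻⁴ = 0.666×10⁻⁴ K⁻¹
Layer 1: 1.7 × 2.21×10⁻⁴ × 140 = 0.052598 m
1.57×10⁻⁴ × 400 × 0.22 = 0.013816 m
0.27 × 0.666×10⁻⁴ × 1100 = 0.0197802 m
Δh = 0.052598 + 0.013816 + 0.0197802 = 0.0861942 m ≈ 0.0862 m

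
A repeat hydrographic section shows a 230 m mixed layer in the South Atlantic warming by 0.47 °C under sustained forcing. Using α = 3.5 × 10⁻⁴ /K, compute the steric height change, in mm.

Δh = αΔT·H = 3.5×10⁻⁴ × 0.47 × 230 = 0.037835 m

about 37.8 mm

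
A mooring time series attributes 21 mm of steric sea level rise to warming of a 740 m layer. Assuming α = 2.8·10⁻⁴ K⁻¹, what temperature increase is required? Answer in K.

ΔT = Δh/(αH) = 0.021 / (2.8×10⁻⁴ × 740) ≈ 0.1014 K

about 0.101 K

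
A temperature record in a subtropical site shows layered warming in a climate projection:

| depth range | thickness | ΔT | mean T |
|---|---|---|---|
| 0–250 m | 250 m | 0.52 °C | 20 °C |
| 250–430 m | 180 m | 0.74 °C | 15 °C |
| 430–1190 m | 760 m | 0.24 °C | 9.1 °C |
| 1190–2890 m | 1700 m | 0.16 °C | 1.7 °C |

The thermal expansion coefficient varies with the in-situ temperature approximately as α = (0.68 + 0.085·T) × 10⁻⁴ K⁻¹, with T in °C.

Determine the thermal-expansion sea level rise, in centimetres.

Layer 1: α = (0.68 + 0.085×20)×10⁻⁴ = 2.38×10⁻⁴ K⁻¹
Layer 2: α = (0.68 + 0.085×15)×10⁻⁴ = 1.955×10⁻⁴ K⁻¹
Layer 3: α = (0.68 + 0.085×9.1)×10⁻⁴ = 1.4535×10⁻⁴ K⁻¹
Layer 4: α = (0.68 + 0.085×1.7)×10⁻⁴ = 0.8245×10⁻⁴ K⁻¹
Layer 1: 250 × 0.52 × 2.38×10⁻⁴ = 0.03094 m
250–430 m: 1.955×10⁻⁴ × 180 × 0.74 = 0.0260406 m
0.24 × 1.4535×10⁻⁴ × 760 = 0.02651184 m
1190–2890 m: 0.8245×10⁻⁴ × 1700 × 0.16 = 0.0224264 m
Δh = 0.03094 + 0.0260406 + 0.02651184 + 0.0224264 = 0.10591884 m

10.6 cm of thermosteric rise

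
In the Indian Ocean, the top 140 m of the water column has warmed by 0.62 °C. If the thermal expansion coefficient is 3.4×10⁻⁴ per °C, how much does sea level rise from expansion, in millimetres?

Δh = αΔT·H = 3.4×10⁻⁴ × 0.62 × 140 = 0.029512 m

Δh = 29.5 mm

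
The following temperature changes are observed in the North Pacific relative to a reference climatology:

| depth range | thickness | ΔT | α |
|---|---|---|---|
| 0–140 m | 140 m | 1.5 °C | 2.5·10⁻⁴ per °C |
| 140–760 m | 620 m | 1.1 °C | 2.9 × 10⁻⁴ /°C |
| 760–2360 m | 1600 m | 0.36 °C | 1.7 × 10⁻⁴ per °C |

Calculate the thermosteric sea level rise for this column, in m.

Layer 1: 140 × 1.5 × 2.5×10⁻⁴ = 0.05250 m
2.9×10⁻⁴ × 620 × 1.1 = 0.19778 m
0.36 × 1600 × 1.7×10⁻⁴ = 0.09792 m
Δh = 0.05250 + 0.19778 + 0.09792 = 0.34820 m ≈ 0.35 m

Δh = 0.35 m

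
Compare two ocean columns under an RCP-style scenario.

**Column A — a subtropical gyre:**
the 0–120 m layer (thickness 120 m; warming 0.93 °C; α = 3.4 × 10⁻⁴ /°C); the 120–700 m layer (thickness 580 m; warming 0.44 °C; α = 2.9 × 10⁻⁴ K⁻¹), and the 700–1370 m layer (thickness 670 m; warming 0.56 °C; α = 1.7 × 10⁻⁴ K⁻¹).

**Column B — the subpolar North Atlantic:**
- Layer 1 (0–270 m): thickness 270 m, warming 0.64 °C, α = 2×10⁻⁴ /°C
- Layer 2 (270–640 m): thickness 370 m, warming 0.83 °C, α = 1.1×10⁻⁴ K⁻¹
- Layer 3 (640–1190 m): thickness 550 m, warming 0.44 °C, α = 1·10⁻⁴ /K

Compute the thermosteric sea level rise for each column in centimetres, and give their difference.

A Layer 1: 3.4×10⁻⁴ × 0.93 × 120 = 0.037944 m
A Layer 2: 2.9×10⁻⁴ × 0.44 × 580 = 0.074008 m
A 670 × 0.56 × 1.7×10⁻⁴ = 0.063784 m
A total: 0.175736 m
B 2×10⁻⁴ × 270 × 0.64 = 0.03456 m
B Layer 2: 0.83 × 1.1×10⁻⁴ × 370 = 0.033781 m
B 1×10⁻⁴ × 550 × 0.44 = 0.02420 m
B total: 0.092541 m
Difference: 0.175736 − 0.092541 = 0.083195 m

Δh_A ≈ 17.6 cm, Δh_B ≈ 9.25 cm; difference ≈ 8.32 cm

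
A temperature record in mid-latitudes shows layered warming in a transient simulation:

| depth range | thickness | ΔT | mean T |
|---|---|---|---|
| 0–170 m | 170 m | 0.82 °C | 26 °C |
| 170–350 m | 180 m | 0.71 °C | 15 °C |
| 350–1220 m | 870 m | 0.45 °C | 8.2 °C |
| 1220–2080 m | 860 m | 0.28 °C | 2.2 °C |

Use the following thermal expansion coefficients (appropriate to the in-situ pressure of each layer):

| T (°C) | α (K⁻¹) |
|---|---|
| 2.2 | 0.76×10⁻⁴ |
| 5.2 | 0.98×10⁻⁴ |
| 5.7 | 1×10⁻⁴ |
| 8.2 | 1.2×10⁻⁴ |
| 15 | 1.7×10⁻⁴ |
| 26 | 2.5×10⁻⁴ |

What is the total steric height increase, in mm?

Δh ≈ 122 mm

Layer 1 at 26 °C → α = 2.5×10⁻⁴ K⁻¹
Layer 2 at 15 °C → α = 1.7×10⁻⁴ K⁻¹
Layer 3 at 8.2 °C → α = 1.2×10⁻⁴ K⁻¹
Layer 4 at 2.2 °C → α = 0.76×10⁻⁴ K⁻¹
2.5×10⁻⁴ × 170 × 0.82 = 0.03485 m
170–350 m: 0.71 × 180 × 1.7×10⁻⁴ = 0.021726 m
870 × 0.45 × 1.2×10⁻⁴ = 0.04698 m
860 × 0.28 × 0.76×10⁻⁴ = 0.0183008 m
Δh = 0.03485 + 0.021726 + 0.04698 + 0.0183008 = 0.1218568 m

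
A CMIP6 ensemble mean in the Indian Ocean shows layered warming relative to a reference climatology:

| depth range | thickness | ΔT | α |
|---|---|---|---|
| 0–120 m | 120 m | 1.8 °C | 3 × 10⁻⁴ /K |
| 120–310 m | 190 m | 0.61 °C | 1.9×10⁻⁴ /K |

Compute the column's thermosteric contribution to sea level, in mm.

86.8 mm of thermosteric rise

0–120 m: 3×10⁻⁴ × 120 × 1.8 = 0.06480 m
120–310 m: 190 × 1.9×10⁻⁴ × 0.61 = 0.022021 m
Δh = 0.06480 + 0.022021 = 0.086821 m ≈ 86.8 mm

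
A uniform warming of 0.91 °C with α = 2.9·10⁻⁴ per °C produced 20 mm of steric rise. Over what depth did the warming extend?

H ≈ 76 m

H = Δh/(αΔT) = 0.02 / (2.9×10⁻⁴ × 0.91) ≈ 75.79 m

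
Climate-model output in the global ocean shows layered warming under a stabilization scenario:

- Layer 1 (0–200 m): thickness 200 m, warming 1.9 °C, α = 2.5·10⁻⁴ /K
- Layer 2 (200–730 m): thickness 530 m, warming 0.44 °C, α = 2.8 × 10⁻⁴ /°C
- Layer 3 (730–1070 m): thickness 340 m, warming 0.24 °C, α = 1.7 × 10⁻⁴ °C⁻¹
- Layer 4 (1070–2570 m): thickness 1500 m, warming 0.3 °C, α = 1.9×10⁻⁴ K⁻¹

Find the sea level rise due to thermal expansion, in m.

Δh = 0.26 m

200 × 1.9 × 2.5×10⁻⁴ = 0.09500 m
530 × 0.44 × 2.8×10⁻⁴ = 0.065296 m
340 × 0.24 × 1.7×10⁻⁴ = 0.013872 m
1070–2570 m: 0.3 × 1500 × 1.9×10⁻⁴ = 0.08550 m
Δh = 0.09500 + 0.065296 + 0.013872 + 0.08550 = 0.259668 m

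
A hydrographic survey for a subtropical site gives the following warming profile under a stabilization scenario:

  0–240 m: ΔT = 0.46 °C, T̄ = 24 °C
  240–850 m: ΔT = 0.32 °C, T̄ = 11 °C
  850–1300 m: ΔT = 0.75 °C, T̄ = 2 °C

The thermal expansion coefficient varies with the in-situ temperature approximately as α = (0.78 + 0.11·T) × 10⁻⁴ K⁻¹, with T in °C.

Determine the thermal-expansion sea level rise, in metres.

Δh = 0.11 m

Layer 1: α = (0.78 + 0.11×24)×10⁻⁴ = 3.42×10⁻⁴ K⁻¹
Layer 2: α = (0.78 + 0.11×11)×10⁻⁴ = 1.99×10⁻⁴ K⁻¹
Layer 3: α = (0.78 + 0.11×2)×10⁻⁴ = 1×10⁻⁴ K⁻¹
0–240 m: 0.46 × 240 × 3.42×10⁻⁴ = 0.0377568 m
Layer 2: 1.99×10⁻⁴ × 610 × 0.32 = 0.0388448 m
850–1300 m: 0.75 × 1×10⁻⁴ × 450 = 0.03375 m
Δh = 0.0377568 + 0.0388448 + 0.03375 = 0.1103516 m ≈ 0.11 m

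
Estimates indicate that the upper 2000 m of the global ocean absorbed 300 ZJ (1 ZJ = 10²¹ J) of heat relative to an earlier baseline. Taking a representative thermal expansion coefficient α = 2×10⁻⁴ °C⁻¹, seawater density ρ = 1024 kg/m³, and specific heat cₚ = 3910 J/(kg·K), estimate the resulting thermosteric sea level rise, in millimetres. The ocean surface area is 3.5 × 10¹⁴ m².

Per unit area: Q = 300×10²¹ / (3.5×10¹⁴) ≈ 8.571×10⁸ J/m²
Δh = αQ/(ρcₚ) = 2×10⁻⁴ × 8.571×10⁸ / (1024 × 3910) ≈ 0.042814 m

Δh = 43 mm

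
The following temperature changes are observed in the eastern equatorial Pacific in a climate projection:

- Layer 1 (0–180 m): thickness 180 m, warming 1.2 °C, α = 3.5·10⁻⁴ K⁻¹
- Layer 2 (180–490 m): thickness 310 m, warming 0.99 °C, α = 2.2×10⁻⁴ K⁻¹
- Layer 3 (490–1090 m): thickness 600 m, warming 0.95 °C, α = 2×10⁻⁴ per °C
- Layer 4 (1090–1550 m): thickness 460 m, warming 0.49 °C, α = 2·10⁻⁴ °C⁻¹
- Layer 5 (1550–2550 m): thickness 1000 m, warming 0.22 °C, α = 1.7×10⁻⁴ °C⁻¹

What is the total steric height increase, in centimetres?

34.0 cm of thermosteric rise

Layer 1: 180 × 1.2 × 3.5×10⁻⁴ = 0.07560 m
2.2×10⁻⁴ × 310 × 0.99 = 0.067518 m
Layer 3: 600 × 2×10⁻⁴ × 0.95 = 0.11400 m
1090–1550 m: 460 × 2×10⁻⁴ × 0.49 = 0.04508 m
Layer 5: 0.22 × 1.7×10⁻⁴ × 1000 = 0.03740 m
Δh = 0.07560 + 0.067518 + 0.11400 + 0.04508 + 0.03740 = 0.339598 m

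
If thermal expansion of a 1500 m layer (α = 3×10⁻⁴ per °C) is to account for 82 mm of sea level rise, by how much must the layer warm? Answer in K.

ΔT ≈ 0.18 K

ΔT = Δh/(αH) = 0.082 / (3×10⁻⁴ × 1500) ≈ 0.1822 K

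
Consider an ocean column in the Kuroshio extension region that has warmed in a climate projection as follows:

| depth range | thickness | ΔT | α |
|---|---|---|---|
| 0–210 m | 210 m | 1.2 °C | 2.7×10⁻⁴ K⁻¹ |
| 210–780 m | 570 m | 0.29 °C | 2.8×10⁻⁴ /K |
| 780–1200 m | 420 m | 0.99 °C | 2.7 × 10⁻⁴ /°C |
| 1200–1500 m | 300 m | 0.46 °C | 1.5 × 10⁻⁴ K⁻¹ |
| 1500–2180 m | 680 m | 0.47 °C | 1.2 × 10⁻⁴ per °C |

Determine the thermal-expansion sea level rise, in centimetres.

28.6 cm

Layer 1: 1.2 × 2.7×10⁻⁴ × 210 = 0.06804 m
0.29 × 2.8×10⁻⁴ × 570 = 0.046284 m
780–1200 m: 0.99 × 2.7×10⁻⁴ × 420 = 0.112266 m
0.46 × 300 × 1.5×10⁻⁴ = 0.02070 m
Layer 5: 1.2×10⁻⁴ × 680 × 0.47 = 0.038352 m
Δh = 0.06804 + 0.046284 + 0.112266 + 0.02070 + 0.038352 = 0.285642 m ≈ 28.6 cm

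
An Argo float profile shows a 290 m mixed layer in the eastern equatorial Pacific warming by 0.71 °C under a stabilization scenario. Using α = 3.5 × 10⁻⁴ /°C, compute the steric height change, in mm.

Δh = αΔT·H = 3.5×10⁻⁴ × 0.71 × 290 = 0.072065 m

Δh = 72.1 mm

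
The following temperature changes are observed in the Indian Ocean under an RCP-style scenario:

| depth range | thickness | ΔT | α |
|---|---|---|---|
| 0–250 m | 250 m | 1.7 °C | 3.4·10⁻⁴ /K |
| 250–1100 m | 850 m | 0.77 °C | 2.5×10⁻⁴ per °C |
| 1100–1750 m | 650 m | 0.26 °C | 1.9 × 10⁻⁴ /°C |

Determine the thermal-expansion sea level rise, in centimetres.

Δh = 34.0 cm

3.4×10⁻⁴ × 250 × 1.7 = 0.14450 m
Layer 2: 2.5×10⁻⁴ × 850 × 0.77 = 0.163625 m
1100–1750 m: 650 × 1.9×10⁻⁴ × 0.26 = 0.03211 m
Δh = 0.14450 + 0.163625 + 0.03211 = 0.340235 m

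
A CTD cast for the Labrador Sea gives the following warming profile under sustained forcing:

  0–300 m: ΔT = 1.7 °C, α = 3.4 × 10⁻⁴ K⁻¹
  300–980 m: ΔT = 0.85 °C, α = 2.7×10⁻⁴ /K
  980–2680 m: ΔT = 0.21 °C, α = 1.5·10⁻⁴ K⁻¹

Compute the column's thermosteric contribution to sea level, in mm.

about 380 mm

0–300 m: 3.4×10⁻⁴ × 1.7 × 300 = 0.17340 m
2.7×10⁻⁴ × 0.85 × 680 = 0.15606 m
980–2680 m: 0.21 × 1.5×10⁻⁴ × 1700 = 0.05355 m
Δh = 0.17340 + 0.15606 + 0.05355 = 0.38301 m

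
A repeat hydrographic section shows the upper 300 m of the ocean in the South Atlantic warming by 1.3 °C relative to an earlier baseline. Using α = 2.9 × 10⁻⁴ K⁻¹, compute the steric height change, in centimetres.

11.3 cm

Δh = αΔT·H = 2.9×10⁻⁴ × 1.3 × 300 = 0.11310 m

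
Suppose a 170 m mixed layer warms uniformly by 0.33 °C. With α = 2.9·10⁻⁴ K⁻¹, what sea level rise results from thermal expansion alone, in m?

Δh ≈ 0.0163 m

Δh = αΔT·H = 2.9×10⁻⁴ × 0.33 × 170 = 0.016269 m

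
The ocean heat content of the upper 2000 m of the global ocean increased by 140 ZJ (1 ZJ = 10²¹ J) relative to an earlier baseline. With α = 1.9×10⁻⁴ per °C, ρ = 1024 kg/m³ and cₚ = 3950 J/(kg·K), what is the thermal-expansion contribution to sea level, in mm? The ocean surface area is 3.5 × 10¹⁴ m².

about 19 mm

Per unit area: Q = 140×10²¹ / (3.5×10¹⁴) = 4×10⁸ J/m²
Δh = αQ/(ρcₚ) = 1.9×10⁻⁴ × 4×10⁸ / (1024 × 3950) ≈ 0.01879 m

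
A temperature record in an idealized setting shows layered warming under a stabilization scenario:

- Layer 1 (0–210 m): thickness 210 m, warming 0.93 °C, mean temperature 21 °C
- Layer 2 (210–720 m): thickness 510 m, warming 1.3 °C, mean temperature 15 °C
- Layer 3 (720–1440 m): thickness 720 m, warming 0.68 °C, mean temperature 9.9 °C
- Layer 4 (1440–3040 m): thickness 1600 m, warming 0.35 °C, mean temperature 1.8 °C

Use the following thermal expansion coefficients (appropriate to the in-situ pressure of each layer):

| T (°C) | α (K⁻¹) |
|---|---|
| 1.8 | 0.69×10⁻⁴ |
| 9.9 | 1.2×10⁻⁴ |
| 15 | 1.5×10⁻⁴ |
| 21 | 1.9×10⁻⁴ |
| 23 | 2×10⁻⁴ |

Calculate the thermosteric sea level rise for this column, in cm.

Δh ≈ 23 cm

Layer 1 at 21 °C → α = 1.9×10⁻⁴ K⁻¹
Layer 2 at 15 °C → α = 1.5×10⁻⁴ K⁻¹
Layer 3 at 9.9 °C → α = 1.2×10⁻⁴ K⁻¹
Layer 4 at 1.8 °C → α = 0.69×10⁻⁴ K⁻¹
0–210 m: 1.9×10⁻⁴ × 210 × 0.93 = 0.037107 m
Layer 2: 1.5×10⁻⁴ × 1.3 × 510 = 0.09945 m
Layer 3: 0.68 × 1.2×10⁻⁴ × 720 = 0.058752 m
Layer 4: 0.35 × 1600 × 0.69×10⁻⁴ = 0.03864 m
Δh = 0.037107 + 0.09945 + 0.058752 + 0.03864 = 0.233949 m ≈ 23 cm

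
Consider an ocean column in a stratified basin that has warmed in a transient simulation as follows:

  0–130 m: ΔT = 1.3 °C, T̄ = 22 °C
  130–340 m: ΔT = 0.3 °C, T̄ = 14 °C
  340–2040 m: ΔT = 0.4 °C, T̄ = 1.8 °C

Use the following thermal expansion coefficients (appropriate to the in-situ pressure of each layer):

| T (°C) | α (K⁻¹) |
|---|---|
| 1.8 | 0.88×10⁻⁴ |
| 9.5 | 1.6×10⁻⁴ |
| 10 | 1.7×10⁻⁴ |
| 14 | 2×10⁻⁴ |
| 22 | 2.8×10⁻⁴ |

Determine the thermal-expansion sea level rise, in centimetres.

Δh ≈ 12.0 cm

Layer 1 at 22 °C → α = 2.8×10⁻⁴ K⁻¹
Layer 2 at 14 °C → α = 2×10⁻⁴ K⁻¹
Layer 3 at 1.8 °C → α = 0.88×10⁻⁴ K⁻¹
Layer 1: 130 × 2.8×10⁻⁴ × 1.3 = 0.04732 m
130–340 m: 2×10⁻⁴ × 210 × 0.3 = 0.01260 m
Layer 3: 0.88×10⁻⁴ × 1700 × 0.4 = 0.05984 m
Δh = 0.04732 + 0.01260 + 0.05984 = 0.11976 m ≈ 12.0 cm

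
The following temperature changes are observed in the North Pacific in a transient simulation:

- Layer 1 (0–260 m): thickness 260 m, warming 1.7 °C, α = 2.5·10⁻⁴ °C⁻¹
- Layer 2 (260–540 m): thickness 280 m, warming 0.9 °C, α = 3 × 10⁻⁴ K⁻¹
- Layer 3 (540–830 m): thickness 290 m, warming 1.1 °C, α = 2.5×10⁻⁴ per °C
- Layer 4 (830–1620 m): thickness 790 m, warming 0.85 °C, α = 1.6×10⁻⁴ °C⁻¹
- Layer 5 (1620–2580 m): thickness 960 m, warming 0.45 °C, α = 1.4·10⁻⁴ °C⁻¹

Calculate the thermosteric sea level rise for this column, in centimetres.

Layer 1: 2.5×10⁻⁴ × 260 × 1.7 = 0.11050 m
260–540 m: 0.9 × 280 × 3×10⁻⁴ = 0.07560 m
540–830 m: 1.1 × 2.5×10⁻⁴ × 290 = 0.07975 m
Layer 4: 790 × 0.85 × 1.6×10⁻⁴ = 0.10744 m
Layer 5: 1.4×10⁻⁴ × 0.45 × 960 = 0.06048 m
Δh = 0.11050 + 0.07560 + 0.07975 + 0.10744 + 0.06048 = 0.43377 m

Δh = 43.4 cm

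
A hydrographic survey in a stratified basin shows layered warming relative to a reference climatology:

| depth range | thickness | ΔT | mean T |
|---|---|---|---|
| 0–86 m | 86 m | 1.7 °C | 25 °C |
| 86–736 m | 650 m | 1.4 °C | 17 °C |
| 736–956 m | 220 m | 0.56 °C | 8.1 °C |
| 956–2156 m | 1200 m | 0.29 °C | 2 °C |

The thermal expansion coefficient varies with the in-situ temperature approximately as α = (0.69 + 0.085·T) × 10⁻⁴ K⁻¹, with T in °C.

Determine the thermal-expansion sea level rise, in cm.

Layer 1: α = (0.69 + 0.085×25)×10⁻⁴ = 2.815×10⁻⁴ K⁻¹
Layer 2: α = (0.69 + 0.085×17)×10⁻⁴ = 2.135×10⁻⁴ K⁻¹
Layer 3: α = (0.69 + 0.085×8.1)×10⁻⁴ = 1.3785×10⁻⁴ K⁻¹
Layer 4: α = (0.69 + 0.085×2)×10⁻⁴ = 0.86×10⁻⁴ K⁻¹
Layer 1: 2.815×10⁻⁴ × 86 × 1.7 = 0.0411553 m
650 × 2.135×10⁻⁴ × 1.4 = 0.194285 m
736–956 m: 1.3785×10⁻⁴ × 220 × 0.56 = 0.01698312 m
Layer 4: 0.29 × 0.86×10⁻⁴ × 1200 = 0.029928 m
Δh = 0.0411553 + 0.194285 + 0.01698312 + 0.029928 = 0.28235142 m

28.2 cm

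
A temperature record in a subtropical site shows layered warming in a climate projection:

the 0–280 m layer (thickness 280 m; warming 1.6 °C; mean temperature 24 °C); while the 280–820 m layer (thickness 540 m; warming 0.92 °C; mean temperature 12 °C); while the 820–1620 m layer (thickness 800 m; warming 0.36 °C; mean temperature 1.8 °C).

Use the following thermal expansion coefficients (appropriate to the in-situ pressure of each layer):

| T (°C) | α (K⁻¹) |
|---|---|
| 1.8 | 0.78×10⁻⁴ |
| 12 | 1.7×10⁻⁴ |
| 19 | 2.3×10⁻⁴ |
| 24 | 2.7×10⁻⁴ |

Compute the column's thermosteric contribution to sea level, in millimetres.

about 228 mm

Layer 1 at 24 °C → α = 2.7×10⁻⁴ K⁻¹
Layer 2 at 12 °C → α = 1.7×10⁻⁴ K⁻¹
Layer 3 at 1.8 °C → α = 0.78×10⁻⁴ K⁻¹
0–280 m: 280 × 1.6 × 2.7×10⁻⁴ = 0.12096 m
280–820 m: 1.7×10⁻⁴ × 540 × 0.92 = 0.084456 m
800 × 0.78×10⁻⁴ × 0.36 = 0.022464 m
Δh = 0.12096 + 0.084456 + 0.022464 = 0.22788 m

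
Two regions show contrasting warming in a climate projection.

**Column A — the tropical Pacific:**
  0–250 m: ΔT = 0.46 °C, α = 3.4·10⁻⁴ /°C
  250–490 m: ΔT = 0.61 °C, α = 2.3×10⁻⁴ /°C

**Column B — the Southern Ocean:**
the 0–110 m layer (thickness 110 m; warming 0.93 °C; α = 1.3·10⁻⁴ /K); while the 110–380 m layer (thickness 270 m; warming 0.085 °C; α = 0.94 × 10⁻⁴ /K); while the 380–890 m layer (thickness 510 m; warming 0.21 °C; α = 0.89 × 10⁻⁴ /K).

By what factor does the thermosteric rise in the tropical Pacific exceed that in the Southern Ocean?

2.9

A 0–250 m: 250 × 0.46 × 3.4×10⁻⁴ = 0.03910 m
A 250–490 m: 240 × 0.61 × 2.3×10⁻⁴ = 0.033672 m
A total: 0.072772 m
B 1.3×10⁻⁴ × 110 × 0.93 = 0.013299 m
B 270 × 0.94×10⁻⁴ × 0.085 = 0.0021573 m
B 380–890 m: 0.89×10⁻⁴ × 510 × 0.21 = 0.0095319 m
B total: 0.0249882 m
Ratio: 0.072772 / 0.0249882 ≈ 2.912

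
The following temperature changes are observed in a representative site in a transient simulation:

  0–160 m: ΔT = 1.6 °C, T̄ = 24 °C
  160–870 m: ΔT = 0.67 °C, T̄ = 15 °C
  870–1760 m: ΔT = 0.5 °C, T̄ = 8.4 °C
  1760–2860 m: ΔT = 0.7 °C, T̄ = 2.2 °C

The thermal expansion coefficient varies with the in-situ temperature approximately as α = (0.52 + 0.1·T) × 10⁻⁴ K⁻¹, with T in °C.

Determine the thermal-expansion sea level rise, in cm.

Δh ≈ 28.8 cm

Layer 1: α = (0.52 + 0.1×24)×10⁻⁴ = 2.92×10⁻⁴ K⁻¹
Layer 2: α = (0.52 + 0.1×15)×10⁻⁴ = 2.02×10⁻⁴ K⁻¹
Layer 3: α = (0.52 + 0.1×8.4)×10⁻⁴ = 1.36×10⁻⁴ K⁻¹
Layer 4: α = (0.52 + 0.1×2.2)×10⁻⁴ = 0.74×10⁻⁴ K⁻¹
0–160 m: 2.92×10⁻⁴ × 160 × 1.6 = 0.074752 m
0.67 × 2.02×10⁻⁴ × 710 = 0.0960914 m
870–1760 m: 890 × 1.36×10⁻⁴ × 0.5 = 0.06052 m
0.7 × 0.74×10⁻⁴ × 1100 = 0.05698 m
Δh = 0.074752 + 0.0960914 + 0.06052 + 0.05698 = 0.2883434 m ≈ 28.8 cm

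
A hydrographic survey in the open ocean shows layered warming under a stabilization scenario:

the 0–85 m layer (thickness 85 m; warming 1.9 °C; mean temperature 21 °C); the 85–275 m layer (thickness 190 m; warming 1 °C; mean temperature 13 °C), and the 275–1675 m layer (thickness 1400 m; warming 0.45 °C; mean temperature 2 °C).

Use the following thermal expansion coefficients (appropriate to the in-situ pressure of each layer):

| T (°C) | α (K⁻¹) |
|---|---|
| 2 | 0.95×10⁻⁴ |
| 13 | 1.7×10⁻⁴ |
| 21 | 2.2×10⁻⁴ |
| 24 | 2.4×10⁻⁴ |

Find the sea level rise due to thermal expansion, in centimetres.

Δh = 12.8 cm

Layer 1 at 21 °C → α = 2.2×10⁻⁴ K⁻¹
Layer 2 at 13 °C → α = 1.7×10⁻⁴ K⁻¹
Layer 3 at 2 °C → α = 0.95×10⁻⁴ K⁻¹
0–85 m: 2.2×10⁻⁴ × 85 × 1.9 = 0.03553 m
1 × 1.7×10⁻⁴ × 190 = 0.03230 m
0.45 × 1400 × 0.95×10⁻⁴ = 0.05985 m
Δh = 0.03553 + 0.03230 + 0.05985 = 0.12768 m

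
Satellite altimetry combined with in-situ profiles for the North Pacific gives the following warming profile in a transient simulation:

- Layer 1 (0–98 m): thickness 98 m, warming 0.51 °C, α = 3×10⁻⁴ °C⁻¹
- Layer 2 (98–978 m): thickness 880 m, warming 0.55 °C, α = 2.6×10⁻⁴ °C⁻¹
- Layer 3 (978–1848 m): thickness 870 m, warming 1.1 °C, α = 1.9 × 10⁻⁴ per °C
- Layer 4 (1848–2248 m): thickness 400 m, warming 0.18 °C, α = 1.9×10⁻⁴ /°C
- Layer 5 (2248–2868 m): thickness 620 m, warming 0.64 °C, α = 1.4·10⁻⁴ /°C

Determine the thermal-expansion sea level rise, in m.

0.392 m of thermosteric rise

Layer 1: 98 × 3×10⁻⁴ × 0.51 = 0.014994 m
Layer 2: 880 × 0.55 × 2.6×10⁻⁴ = 0.12584 m
Layer 3: 1.1 × 1.9×10⁻⁴ × 870 = 0.18183 m
1848–2248 m: 0.18 × 400 × 1.9×10⁻⁴ = 0.01368 m
2248–2868 m: 0.64 × 1.4×10⁻⁴ × 620 = 0.055552 m
Δh = 0.014994 + 0.12584 + 0.18183 + 0.01368 + 0.055552 = 0.391896 m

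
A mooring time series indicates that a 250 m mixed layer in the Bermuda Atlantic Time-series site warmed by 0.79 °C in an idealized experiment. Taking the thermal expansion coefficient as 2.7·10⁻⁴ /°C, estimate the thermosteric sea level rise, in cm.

Δh = 5.33 cm

Δh = αΔT·H = 2.7×10⁻⁴ × 0.79 × 250 = 0.053325 m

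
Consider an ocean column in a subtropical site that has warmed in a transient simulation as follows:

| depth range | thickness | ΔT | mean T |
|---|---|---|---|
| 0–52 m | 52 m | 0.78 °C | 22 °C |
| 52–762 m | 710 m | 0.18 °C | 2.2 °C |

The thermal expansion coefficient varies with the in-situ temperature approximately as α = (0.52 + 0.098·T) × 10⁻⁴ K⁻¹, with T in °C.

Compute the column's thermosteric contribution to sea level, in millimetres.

Layer 1: α = (0.52 + 0.098×22)×10⁻⁴ = 2.676×10⁻⁴ K⁻¹
Layer 2: α = (0.52 + 0.098×2.2)×10⁻⁴ = 0.7356×10⁻⁴ K⁻¹
2.676×10⁻⁴ × 52 × 0.78 = 0.010853856 m
Layer 2: 0.7356×10⁻⁴ × 710 × 0.18 = 0.009400968 m
Δh = 0.010853856 + 0.009400968 = 0.020254824 m

about 20.3 mm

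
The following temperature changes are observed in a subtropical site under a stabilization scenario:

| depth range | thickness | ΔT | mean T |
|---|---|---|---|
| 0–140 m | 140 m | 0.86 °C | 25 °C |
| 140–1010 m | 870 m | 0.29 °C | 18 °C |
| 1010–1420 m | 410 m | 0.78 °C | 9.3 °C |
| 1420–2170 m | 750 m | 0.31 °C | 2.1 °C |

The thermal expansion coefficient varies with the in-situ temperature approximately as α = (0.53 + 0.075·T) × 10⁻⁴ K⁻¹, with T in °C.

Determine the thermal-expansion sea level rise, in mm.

Layer 1: α = (0.53 + 0.075×25)×10⁻⁴ = 2.405×10⁻⁴ K⁻¹
Layer 2: α = (0.53 + 0.075×18)×10⁻⁴ = 1.88×10⁻⁴ K⁻¹
Layer 3: α = (0.53 + 0.075×9.3)×10⁻⁴ = 1.2275×10⁻⁴ K⁻¹
Layer 4: α = (0.53 + 0.075×2.1)×10⁻⁴ = 0.6875×10⁻⁴ K⁻¹
Layer 1: 0.86 × 140 × 2.405×10⁻⁴ = 0.0289562 m
140–1010 m: 1.88×10⁻⁴ × 870 × 0.29 = 0.0474324 m
Layer 3: 0.78 × 410 × 1.2275×10⁻⁴ = 0.03925545 m
0.31 × 0.6875×10⁻⁴ × 750 = 0.015984375 m
Δh = 0.0289562 + 0.0474324 + 0.03925545 + 0.015984375 = 0.131628425 m ≈ 130 mm

Δh ≈ 130 mm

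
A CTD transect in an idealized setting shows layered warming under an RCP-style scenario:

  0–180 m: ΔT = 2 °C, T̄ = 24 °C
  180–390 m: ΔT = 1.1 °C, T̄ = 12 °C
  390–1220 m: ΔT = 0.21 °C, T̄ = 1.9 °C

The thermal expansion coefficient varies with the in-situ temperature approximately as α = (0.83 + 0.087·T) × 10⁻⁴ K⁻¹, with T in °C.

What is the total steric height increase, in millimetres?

about 166 mm

Layer 1: α = (0.83 + 0.087×24)×10⁻⁴ = 2.918×10⁻⁴ K⁻¹
Layer 2: α = (0.83 + 0.087×12)×10⁻⁴ = 1.874×10⁻⁴ K⁻¹
Layer 3: α = (0.83 + 0.087×1.9)×10⁻⁴ = 0.9953×10⁻⁴ K⁻¹
Layer 1: 2 × 180 × 2.918×10⁻⁴ = 0.105048 m
180–390 m: 1.874×10⁻⁴ × 1.1 × 210 = 0.0432894 m
Layer 3: 830 × 0.9953×10⁻⁴ × 0.21 = 0.017348079 m
Δh = 0.105048 + 0.0432894 + 0.017348079 = 0.165685479 m ≈ 166 mm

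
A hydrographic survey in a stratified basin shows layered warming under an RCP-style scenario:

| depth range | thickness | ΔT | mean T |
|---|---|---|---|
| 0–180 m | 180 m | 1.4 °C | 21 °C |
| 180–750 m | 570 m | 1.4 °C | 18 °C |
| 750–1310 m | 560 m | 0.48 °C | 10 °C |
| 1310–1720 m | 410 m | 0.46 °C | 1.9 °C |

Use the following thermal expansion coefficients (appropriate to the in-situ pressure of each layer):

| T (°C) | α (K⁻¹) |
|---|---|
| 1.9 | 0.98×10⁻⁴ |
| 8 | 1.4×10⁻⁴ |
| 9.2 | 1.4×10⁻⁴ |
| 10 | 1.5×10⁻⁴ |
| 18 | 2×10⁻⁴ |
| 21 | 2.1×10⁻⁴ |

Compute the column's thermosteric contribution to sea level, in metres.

Layer 1 at 21 °C → α = 2.1×10⁻⁴ K⁻¹
Layer 2 at 18 °C → α = 2×10⁻⁴ K⁻¹
Layer 3 at 10 °C → α = 1.5×10⁻⁴ K⁻¹
Layer 4 at 1.9 °C → α = 0.98×10⁻⁴ K⁻¹
0–180 m: 180 × 1.4 × 2.1×10⁻⁴ = 0.05292 m
180–750 m: 2×10⁻⁴ × 570 × 1.4 = 0.15960 m
Layer 3: 560 × 0.48 × 1.5×10⁻⁴ = 0.04032 m
Layer 4: 410 × 0.98×10⁻⁴ × 0.46 = 0.0184828 m
Δh = 0.05292 + 0.15960 + 0.04032 + 0.0184828 = 0.2713228 m

Δh = 0.271 m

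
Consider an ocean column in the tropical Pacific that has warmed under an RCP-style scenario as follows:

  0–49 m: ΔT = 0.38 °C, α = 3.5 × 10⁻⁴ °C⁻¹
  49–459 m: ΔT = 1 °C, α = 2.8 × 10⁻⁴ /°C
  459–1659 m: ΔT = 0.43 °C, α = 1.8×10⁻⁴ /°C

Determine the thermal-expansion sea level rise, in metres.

about 0.214 m

0.38 × 49 × 3.5×10⁻⁴ = 0.006517 m
49–459 m: 1 × 2.8×10⁻⁴ × 410 = 0.11480 m
1200 × 0.43 × 1.8×10⁻⁴ = 0.09288 m
Δh = 0.006517 + 0.11480 + 0.09288 = 0.214197 m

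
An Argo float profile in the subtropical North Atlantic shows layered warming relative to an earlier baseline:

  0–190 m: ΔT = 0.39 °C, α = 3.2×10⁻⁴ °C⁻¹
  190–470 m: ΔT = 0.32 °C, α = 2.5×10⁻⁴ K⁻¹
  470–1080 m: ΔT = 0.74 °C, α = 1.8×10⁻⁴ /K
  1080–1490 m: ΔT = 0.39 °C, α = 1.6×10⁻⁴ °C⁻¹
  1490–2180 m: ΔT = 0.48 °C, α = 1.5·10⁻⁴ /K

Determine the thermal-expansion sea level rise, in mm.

0–190 m: 190 × 3.2×10⁻⁴ × 0.39 = 0.023712 m
Layer 2: 2.5×10⁻⁴ × 280 × 0.32 = 0.02240 m
470–1080 m: 0.74 × 1.8×10⁻⁴ × 610 = 0.081252 m
1.6×10⁻⁴ × 0.39 × 410 = 0.025584 m
1.5×10⁻⁴ × 690 × 0.48 = 0.04968 m
Δh = 0.023712 + 0.02240 + 0.081252 + 0.025584 + 0.04968 = 0.202628 m

203 mm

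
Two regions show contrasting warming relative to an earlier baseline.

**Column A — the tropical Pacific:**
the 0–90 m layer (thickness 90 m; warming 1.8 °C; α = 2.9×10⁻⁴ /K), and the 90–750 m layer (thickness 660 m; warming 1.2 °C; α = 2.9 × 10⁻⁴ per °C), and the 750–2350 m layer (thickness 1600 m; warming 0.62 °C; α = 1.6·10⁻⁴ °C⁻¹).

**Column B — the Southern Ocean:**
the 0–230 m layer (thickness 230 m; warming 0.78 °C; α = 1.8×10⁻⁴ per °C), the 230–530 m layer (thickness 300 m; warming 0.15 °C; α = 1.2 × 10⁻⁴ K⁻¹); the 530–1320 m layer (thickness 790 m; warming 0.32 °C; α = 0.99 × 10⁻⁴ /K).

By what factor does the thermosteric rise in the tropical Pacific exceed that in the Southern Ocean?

6.9

A 1.8 × 2.9×10⁻⁴ × 90 = 0.04698 m
A Layer 2: 2.9×10⁻⁴ × 1.2 × 660 = 0.22968 m
A 750–2350 m: 1600 × 1.6×10⁻⁴ × 0.62 = 0.15872 m
A total: 0.43538 m
B 0–230 m: 0.78 × 1.8×10⁻⁴ × 230 = 0.032292 m
B 230–530 m: 300 × 1.2×10⁻⁴ × 0.15 = 0.00540 m
B 530–1320 m: 0.32 × 0.99×10⁻⁴ × 790 = 0.0250272 m
B total: 0.0627192 m
Ratio: 0.43538 / 0.0627192 ≈ 6.942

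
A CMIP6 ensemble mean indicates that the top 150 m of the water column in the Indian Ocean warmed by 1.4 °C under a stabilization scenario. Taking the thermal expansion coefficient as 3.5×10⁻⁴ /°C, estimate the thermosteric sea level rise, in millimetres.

Δh = αΔT·H = 3.5×10⁻⁴ × 1.4 × 150 = 0.07350 m

73.5 mm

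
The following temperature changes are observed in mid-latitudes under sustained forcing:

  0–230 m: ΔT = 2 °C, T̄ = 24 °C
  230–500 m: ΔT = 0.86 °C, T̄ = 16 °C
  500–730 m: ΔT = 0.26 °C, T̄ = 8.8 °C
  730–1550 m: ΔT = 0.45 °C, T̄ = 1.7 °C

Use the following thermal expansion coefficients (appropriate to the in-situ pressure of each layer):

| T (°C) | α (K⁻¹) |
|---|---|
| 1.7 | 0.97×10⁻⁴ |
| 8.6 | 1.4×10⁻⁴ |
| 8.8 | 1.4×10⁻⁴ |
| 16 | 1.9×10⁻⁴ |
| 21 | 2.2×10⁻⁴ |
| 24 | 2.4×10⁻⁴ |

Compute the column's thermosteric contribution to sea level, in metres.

Layer 1 at 24 °C → α = 2.4×10⁻⁴ K⁻¹
Layer 2 at 16 °C → α = 1.9×10⁻⁴ K⁻¹
Layer 3 at 8.8 °C → α = 1.4×10⁻⁴ K⁻¹
Layer 4 at 1.7 °C → α = 0.97×10⁻⁴ K⁻¹
230 × 2 × 2.4×10⁻⁴ = 0.11040 m
1.9×10⁻⁴ × 270 × 0.86 = 0.044118 m
500–730 m: 230 × 0.26 × 1.4×10⁻⁴ = 0.008372 m
730–1550 m: 0.97×10⁻⁴ × 0.45 × 820 = 0.035793 m
Δh = 0.11040 + 0.044118 + 0.008372 + 0.035793 = 0.198683 m ≈ 0.199 m

Δh ≈ 0.199 m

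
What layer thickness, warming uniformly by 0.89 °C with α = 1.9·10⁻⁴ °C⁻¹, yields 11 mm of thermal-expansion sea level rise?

H ≈ 65.1 m

H = Δh/(αΔT) = 0.011 / (1.9×10⁻⁴ × 0.89) ≈ 65.05 m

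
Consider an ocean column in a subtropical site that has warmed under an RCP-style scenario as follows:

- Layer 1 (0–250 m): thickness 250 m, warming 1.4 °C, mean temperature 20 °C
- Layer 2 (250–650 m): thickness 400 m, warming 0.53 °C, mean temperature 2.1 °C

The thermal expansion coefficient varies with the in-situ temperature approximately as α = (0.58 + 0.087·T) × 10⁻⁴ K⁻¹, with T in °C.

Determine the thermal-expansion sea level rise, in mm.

Layer 1: α = (0.58 + 0.087×20)×10⁻⁴ = 2.32×10⁻⁴ K⁻¹
Layer 2: α = (0.58 + 0.087×2.1)×10⁻⁴ = 0.7627×10⁻⁴ K⁻¹
250 × 1.4 × 2.32×10⁻⁴ = 0.08120 m
Layer 2: 0.53 × 0.7627×10⁻⁴ × 400 = 0.01616924 m
Δh = 0.08120 + 0.01616924 = 0.09736924 m

Δh = 97.4 mm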